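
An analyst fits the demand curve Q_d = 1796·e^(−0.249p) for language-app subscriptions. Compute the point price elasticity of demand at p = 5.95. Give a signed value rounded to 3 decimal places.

dQ_d/dp = −0.249·Q_d = -101.643. At p = 5.95, Q_d = 408.204.
Ed = (dQ_d/dp)·(p/Q_d) = (-101.643) × (5.95/408.204) = -1.48155

-1.482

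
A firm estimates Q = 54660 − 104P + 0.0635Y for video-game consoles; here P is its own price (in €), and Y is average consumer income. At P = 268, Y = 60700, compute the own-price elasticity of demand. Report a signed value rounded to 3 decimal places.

At the given values, Q = 54660 − 104(268) + 0.0635(60700) = 30642.45.
∂Q/∂P = −104.
E = (-104) × (268/30642.45) = -0.90958…

-0.910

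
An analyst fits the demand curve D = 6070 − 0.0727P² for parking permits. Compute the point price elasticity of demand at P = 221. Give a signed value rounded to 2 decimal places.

dD/dP = −2·0.0727·P = -32.1334. At P = 221, D = 2519.2593.
Ed = (dD/dP)·(P/D) = (-32.1334) × (221/2519.2593) = -2.8188…

-2.82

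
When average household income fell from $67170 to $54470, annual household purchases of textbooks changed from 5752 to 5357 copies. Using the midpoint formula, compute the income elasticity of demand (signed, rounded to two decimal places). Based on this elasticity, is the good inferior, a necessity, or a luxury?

0.34; necessity

%ΔQ = (5357 − 5752)/[( 5752 + 5357)/2] = -395/5554.5 = -0.071113…
%ΔIncome = (54470 − 67170)/[( 67170 + 54470)/2] = -12700/60820 = -0.208812…
E_income = (-395/5554.5) / (-12700/60820) = 0.3405…
0 < E_income < 1 ⇒ normal good, necessity.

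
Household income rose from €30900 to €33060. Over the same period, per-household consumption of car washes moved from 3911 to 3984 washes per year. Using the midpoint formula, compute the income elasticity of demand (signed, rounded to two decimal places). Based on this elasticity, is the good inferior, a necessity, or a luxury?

%ΔQ = (3984 − 3911)/[( 3911 + 3984)/2] = 73/3947.5 = 0.018492…
%ΔIncome = (33060 − 30900)/[( 30900 + 33060)/2] = 2160/31980 = 0.067542…
E_income = (73/3947.5) / (2160/31980) = 0.2737…
0 < E_income < 1 ⇒ normal good, necessity.

0.27; necessity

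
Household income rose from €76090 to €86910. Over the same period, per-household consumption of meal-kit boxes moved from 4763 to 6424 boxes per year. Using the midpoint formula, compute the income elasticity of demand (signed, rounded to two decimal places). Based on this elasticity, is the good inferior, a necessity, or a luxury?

2.24; luxury

%ΔQ = (6424 − 4763)/[( 4763 + 6424)/2] = 1661/5593.5 = 0.296951…
%ΔIncome = (86910 − 76090)/[( 76090 + 86910)/2] = 10820/81500 = 0.132760…
E_income = (1661/5593.5) / (10820/81500) = 2.2367…
E_income > 1 ⇒ normal good, luxury.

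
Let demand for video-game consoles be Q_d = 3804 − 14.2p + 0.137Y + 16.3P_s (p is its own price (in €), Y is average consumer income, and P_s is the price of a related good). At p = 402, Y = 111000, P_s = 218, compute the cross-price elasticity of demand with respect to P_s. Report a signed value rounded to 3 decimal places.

At the given values, Q_d = 3804 − 14.2(402) + 0.137(111000) + 16.3(218) = 16856.
∂Q_d/∂P_s = 16.3.
E = (16.3) × (218/16856) = 0.21080…

0.211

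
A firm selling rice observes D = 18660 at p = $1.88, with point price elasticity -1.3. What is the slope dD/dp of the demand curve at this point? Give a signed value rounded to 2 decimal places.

Ed = (dD/dp)·(p/D) ⇒ dD/dp = Ed·D/p = (-1.3)·18660/1.88 = -12903.1914…

-12903.19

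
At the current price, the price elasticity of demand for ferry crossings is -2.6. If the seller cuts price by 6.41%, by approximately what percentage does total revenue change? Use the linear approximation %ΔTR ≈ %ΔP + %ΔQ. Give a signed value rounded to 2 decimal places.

%ΔQ ≈ Ed × %ΔP = (-2.6) × (-6.41%) = +16.6660%
%ΔTR ≈ %ΔP + %ΔQ = (-6.41%) + (+16.6660%) = +10.2560%

+10.26%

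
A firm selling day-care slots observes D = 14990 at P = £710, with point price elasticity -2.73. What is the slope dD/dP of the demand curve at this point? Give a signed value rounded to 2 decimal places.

Ed = (dD/dP)·(P/D) ⇒ dD/dP = Ed·D/P = (-2.73)·14990/710 = -57.6376…

-57.64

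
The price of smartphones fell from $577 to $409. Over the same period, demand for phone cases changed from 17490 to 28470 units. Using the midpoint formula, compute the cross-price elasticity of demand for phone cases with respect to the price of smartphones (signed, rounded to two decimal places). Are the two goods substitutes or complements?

%ΔQ_{phone cases} = (28470 − 17490)/avg = 10980/22980 = 0.477806…
%ΔP_{smartphones} = (409 − 577)/avg = -168/493 = -0.340770…
E_cross = (10980/22980) / (-168/493) = -1.4021…
E_cross < 0 ⇒ the goods are complements.

-1.40; complements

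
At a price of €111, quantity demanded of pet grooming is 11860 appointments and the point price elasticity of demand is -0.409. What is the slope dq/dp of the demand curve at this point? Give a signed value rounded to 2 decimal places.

Ed = (dq/dp)·(p/q) ⇒ dq/dp = Ed·q/p = (-0.409)·11860/111 = -43.7003…

-43.70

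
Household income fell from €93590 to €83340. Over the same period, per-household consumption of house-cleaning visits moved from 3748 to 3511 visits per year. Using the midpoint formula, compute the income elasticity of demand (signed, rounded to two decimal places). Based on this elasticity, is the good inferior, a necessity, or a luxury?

0.56; necessity

%ΔQ = (3511 − 3748)/[( 3748 + 3511)/2] = -237/3629.5 = -0.065298…
%ΔIncome = (83340 − 93590)/[( 93590 + 83340)/2] = -10250/88465 = -0.115865…
E_income = (-237/3629.5) / (-10250/88465) = 0.5635…
0 < E_income < 1 ⇒ normal good, necessity.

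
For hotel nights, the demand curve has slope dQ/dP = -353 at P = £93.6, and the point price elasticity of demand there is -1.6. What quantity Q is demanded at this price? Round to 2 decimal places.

20650.50

Ed = (dQ/dP)·(P/Q) ⇒ Q = (dQ/dP)·P/Ed = (-353)·93.6/(-1.6) = 20650.5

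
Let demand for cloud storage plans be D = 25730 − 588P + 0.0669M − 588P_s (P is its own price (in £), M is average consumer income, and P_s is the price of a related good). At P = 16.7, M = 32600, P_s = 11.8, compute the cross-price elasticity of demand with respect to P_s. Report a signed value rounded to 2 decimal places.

-0.62

At the given values, D = 25730 − 588(16.7) + 0.0669(32600) − 588(11.8) = 11152.94.
∂D/∂P_s = -588.
E = (-588) × (11.8/11152.94) = -0.6221…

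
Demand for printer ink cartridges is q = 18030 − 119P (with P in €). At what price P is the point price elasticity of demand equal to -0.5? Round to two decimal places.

Ed = −119P/(18030 − 119P). Set this equal to -0.5:
119P = 0.5·(18030 − 119P) ⇒ 119P(1 + 0.5) = 0.5·18030
P = 0.5·18030 / (119·1.5) = 50.5042…

50.50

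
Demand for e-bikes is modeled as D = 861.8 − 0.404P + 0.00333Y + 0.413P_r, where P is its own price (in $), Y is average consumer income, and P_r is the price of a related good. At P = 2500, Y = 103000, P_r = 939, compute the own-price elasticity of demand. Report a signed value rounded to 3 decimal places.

At the given values, D = 861.8 − 0.404(2500) + 0.00333(103000) + 0.413(939) = 582.597.
∂D/∂P = −0.404.
E = (-0.404) × (2500/582.597) = -1.73361…

-1.734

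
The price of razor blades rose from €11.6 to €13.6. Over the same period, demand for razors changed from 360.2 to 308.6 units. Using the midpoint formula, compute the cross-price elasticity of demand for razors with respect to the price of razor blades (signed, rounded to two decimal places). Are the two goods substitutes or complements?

-0.97; complements

%ΔQ_{razors} = (308.6 − 360.2)/avg = -51.6/334.4 = -0.154306…
%ΔP_{razor blades} = (13.6 − 11.6)/avg = 2/12.6 = 0.158730…
E_cross = (-51.6/334.4) / (2/12.6) = -0.9721…
E_cross < 0 ⇒ the goods are complements.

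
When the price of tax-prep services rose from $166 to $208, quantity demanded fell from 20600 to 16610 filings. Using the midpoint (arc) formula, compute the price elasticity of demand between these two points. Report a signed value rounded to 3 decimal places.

%ΔQ = (16610 − 20600) / [(20600 + 16610)/2] = -3990/18605 = -0.214458…
%ΔP = (208 − 166) / [(166 + 208)/2] = 42/187 = 0.224598…
Arc Ed = %ΔQ / %ΔP = (-3990/18605) / (42/187) = -0.95485…

-0.955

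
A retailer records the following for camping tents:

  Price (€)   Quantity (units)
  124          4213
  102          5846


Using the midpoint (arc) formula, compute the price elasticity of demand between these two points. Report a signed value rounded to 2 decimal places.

-1.67

%ΔQ = (5846 − 4213) / [(4213 + 5846)/2] = 1633/5029.5 = 0.324684…
%ΔP = (102 − 124) / [(124 + 102)/2] = -22/113 = -0.194690…
Arc Ed = %ΔQ / %ΔP = (1633/5029.5) / (-22/113) = -1.6676…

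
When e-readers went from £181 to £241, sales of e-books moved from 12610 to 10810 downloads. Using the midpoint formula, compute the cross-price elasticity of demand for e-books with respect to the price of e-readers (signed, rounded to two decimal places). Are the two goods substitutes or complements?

%ΔQ_{e-books} = (10810 − 12610)/avg = -1800/11710 = -0.153714…
%ΔP_{e-readers} = (241 − 181)/avg = 60/211 = 0.284360…
E_cross = (-1800/11710) / (60/211) = -0.5405…
E_cross < 0 ⇒ the goods are complements.

-0.54; complements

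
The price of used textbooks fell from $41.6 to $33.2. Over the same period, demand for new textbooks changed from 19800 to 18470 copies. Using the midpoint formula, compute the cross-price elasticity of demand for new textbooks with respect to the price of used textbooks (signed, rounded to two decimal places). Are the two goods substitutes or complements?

%ΔQ_{new textbooks} = (18470 − 19800)/avg = -1330/19135 = -0.069506…
%ΔP_{used textbooks} = (33.2 − 41.6)/avg = -8.4/37.4 = -0.224598…
E_cross = (-1330/19135) / (-8.4/37.4) = 0.3094…
E_cross > 0 ⇒ the goods are substitutes.

0.31; substitutes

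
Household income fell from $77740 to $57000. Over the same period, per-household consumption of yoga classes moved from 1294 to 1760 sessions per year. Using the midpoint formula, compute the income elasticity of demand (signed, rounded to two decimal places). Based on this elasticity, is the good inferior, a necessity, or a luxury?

%ΔQ = (1760 − 1294)/[( 1294 + 1760)/2] = 466/1527 = 0.305173…
%ΔIncome = (57000 − 77740)/[( 77740 + 57000)/2] = -20740/67370 = -0.307852…
E_income = (466/1527) / (-20740/67370) = -0.9912…
E_income < 0 ⇒ inferior good.

-0.99; inferior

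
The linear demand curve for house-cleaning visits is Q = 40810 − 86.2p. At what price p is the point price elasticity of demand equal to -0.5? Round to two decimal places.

157.81

Ed = −86.2p/(40810 − 86.2p). Set this equal to -0.5:
86.2p = 0.5·(40810 − 86.2p) ⇒ 86.2p(1 + 0.5) = 0.5·40810
p = 0.5·40810 / (86.2·1.5) = 157.8112…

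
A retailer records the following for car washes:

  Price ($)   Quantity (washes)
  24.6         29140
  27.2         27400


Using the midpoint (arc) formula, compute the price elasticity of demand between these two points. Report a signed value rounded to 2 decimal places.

-0.61

%ΔQ = (27400 − 29140) / [(29140 + 27400)/2] = -1740/28270 = -0.061549…
%ΔP = (27.2 − 24.6) / [(24.6 + 27.2)/2] = 2.6/25.9 = 0.100386…
Arc Ed = %ΔQ / %ΔP = (-1740/28270) / (2.6/25.9) = -0.6131…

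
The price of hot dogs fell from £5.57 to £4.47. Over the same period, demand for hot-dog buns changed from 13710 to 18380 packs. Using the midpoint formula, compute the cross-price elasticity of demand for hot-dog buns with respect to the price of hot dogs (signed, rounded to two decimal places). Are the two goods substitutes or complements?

-1.33; complements

%ΔQ_{hot-dog buns} = (18380 − 13710)/avg = 4670/16045 = 0.291056…
%ΔP_{hot dogs} = (4.47 − 5.57)/avg = -1.1/5.02 = -0.219123…
E_cross = (4670/16045) / (-1.1/5.02) = -1.3282…
E_cross < 0 ⇒ the goods are complements.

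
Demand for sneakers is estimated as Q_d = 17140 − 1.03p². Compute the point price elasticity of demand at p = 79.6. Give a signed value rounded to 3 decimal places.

-1.230

dQ_d/dp = −2·1.03·p = -163.976. At p = 79.6, Q_d = 10613.7552.
Ed = (dQ_d/dp)·(p/Q_d) = (-163.976) × (79.6/10613.7552) = -1.22977…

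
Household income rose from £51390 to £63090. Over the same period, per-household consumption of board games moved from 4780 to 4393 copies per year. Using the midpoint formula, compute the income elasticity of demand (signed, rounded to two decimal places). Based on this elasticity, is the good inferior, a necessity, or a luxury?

-0.41; inferior

%ΔQ = (4393 − 4780)/[( 4780 + 4393)/2] = -387/4586.5 = -0.084378…
%ΔIncome = (63090 − 51390)/[( 51390 + 63090)/2] = 11700/57240 = 0.204402…
E_income = (-387/4586.5) / (11700/57240) = -0.4128…
E_income < 0 ⇒ inferior good.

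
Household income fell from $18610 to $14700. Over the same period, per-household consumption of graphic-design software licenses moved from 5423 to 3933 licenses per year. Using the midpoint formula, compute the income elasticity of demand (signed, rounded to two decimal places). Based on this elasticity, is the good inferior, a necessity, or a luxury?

%ΔQ = (3933 − 5423)/[( 5423 + 3933)/2] = -1490/4678 = -0.318512…
%ΔIncome = (14700 − 18610)/[( 18610 + 14700)/2] = -3910/16655 = -0.234764…
E_income = (-1490/4678) / (-3910/16655) = 1.3567…
E_income > 1 ⇒ normal good, luxury.

1.36; luxury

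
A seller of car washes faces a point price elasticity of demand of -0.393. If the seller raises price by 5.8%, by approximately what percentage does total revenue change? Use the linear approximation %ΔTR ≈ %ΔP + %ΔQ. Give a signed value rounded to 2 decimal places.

+3.52%

%ΔQ ≈ Ed × %ΔP = (-0.393) × (+5.8%) = -2.2794%
%ΔTR ≈ %ΔP + %ΔQ = (+5.8%) + (-2.2794%) = +3.5206%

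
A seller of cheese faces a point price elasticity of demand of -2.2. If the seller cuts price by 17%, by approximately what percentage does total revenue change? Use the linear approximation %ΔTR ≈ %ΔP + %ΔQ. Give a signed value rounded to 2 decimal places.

%ΔQ ≈ Ed × %ΔP = (-2.2) × (-17%) = +37.4000%
%ΔTR ≈ %ΔP + %ΔQ = (-17%) + (+37.4000%) = +20.4000%

+20.40%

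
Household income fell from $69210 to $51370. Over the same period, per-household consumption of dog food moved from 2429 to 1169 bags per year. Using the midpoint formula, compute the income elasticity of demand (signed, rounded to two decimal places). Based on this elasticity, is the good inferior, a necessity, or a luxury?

2.37; luxury

%ΔQ = (1169 − 2429)/[( 2429 + 1169)/2] = -1260/1799 = -0.700389…
%ΔIncome = (51370 − 69210)/[( 69210 + 51370)/2] = -17840/60290 = -0.295903…
E_income = (-1260/1799) / (-17840/60290) = 2.3669…
E_income > 1 ⇒ normal good, luxury.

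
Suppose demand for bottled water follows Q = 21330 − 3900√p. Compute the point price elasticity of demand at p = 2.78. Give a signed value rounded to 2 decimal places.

dQ/dp = −3900/(2√p) = -1169.53. At p = 2.78, Q = 14827.4.
Ed = (dQ/dp)·(p/Q) = (-1169.53) × (2.78/14827.4) = -0.2192…

-0.22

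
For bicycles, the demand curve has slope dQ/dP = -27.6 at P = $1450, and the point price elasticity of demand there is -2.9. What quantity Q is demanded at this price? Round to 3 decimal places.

13800.000

Ed = (dQ/dP)·(P/Q) ⇒ Q = (dQ/dP)·P/Ed = (-27.6)·1450/(-2.9) = 13800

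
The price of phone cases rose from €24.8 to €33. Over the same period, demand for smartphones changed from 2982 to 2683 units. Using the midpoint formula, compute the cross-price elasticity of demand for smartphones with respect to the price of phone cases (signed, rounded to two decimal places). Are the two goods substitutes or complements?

%ΔQ_{smartphones} = (2683 − 2982)/avg = -299/2832.5 = -0.105560…
%ΔP_{phone cases} = (33 − 24.8)/avg = 8.2/28.9 = 0.283737…
E_cross = (-299/2832.5) / (8.2/28.9) = -0.3720…
E_cross < 0 ⇒ the goods are complements.

-0.37; complements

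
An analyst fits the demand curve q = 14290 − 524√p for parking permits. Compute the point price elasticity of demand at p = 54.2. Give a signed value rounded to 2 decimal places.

dq/dp = −524/(2√p) = -35.5878. At p = 54.2, q = 10432.3.
Ed = (dq/dp)·(p/q) = (-35.5878) × (54.2/10432.3) = -0.1848…

-0.18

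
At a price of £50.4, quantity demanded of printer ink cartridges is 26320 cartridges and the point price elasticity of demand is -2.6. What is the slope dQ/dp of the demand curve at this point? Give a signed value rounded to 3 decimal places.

-1357.778

Ed = (dQ/dp)·(p/Q) ⇒ dQ/dp = Ed·Q/p = (-2.6)·26320/50.4 = -1357.77777…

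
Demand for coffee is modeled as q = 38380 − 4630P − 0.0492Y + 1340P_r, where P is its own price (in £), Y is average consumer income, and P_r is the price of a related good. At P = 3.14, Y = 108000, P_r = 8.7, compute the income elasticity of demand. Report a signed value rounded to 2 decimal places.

-0.18

At the given values, q = 38380 − 4630(3.14) − 0.0492(108000) + 1340(8.7) = 30186.2.
∂q/∂Y = -0.0492.
E = (-0.0492) × (108000/30186.2) = -0.1760…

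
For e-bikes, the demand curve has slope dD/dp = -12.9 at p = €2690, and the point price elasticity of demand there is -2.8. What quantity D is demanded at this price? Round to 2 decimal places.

Ed = (dD/dp)·(p/D) ⇒ D = (dD/dp)·p/Ed = (-12.9)·2690/(-2.8) = 12393.2142…

12393.21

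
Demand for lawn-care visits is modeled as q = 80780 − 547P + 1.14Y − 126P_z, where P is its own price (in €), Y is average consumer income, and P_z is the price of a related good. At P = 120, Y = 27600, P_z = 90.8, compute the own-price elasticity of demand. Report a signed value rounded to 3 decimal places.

At the given values, q = 80780 − 547(120) + 1.14(27600) − 126(90.8) = 35163.2.
∂q/∂P = −547.
E = (-547) × (120/35163.2) = -1.86672…

-1.867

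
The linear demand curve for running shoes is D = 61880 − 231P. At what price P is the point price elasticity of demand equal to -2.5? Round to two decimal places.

191.34

Ed = −231P/(61880 − 231P). Set this equal to -2.5:
231P = 2.5·(61880 − 231P) ⇒ 231P(1 + 2.5) = 2.5·61880
P = 2.5·61880 / (231·3.5) = 191.3419…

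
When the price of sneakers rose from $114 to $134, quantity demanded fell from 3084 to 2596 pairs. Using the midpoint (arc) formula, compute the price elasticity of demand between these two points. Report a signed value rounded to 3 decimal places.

-1.065

%ΔQ = (2596 − 3084) / [(3084 + 2596)/2] = -488/2840 = -0.171830…
%ΔP = (134 − 114) / [(114 + 134)/2] = 20/124 = 0.161290…
Arc Ed = %ΔQ / %ΔP = (-488/2840) / (20/124) = -1.06535…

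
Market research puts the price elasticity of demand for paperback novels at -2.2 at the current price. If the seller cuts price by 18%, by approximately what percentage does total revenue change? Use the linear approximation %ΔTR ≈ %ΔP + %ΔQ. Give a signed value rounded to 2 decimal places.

+21.60%

%ΔQ ≈ Ed × %ΔP = (-2.2) × (-18%) = +39.6000%
%ΔTR ≈ %ΔP + %ΔQ = (-18%) + (+39.6000%) = +21.6000%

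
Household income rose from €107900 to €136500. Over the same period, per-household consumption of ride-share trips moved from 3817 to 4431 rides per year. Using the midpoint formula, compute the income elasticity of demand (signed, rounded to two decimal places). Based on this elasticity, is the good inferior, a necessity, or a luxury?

%ΔQ = (4431 − 3817)/[( 3817 + 4431)/2] = 614/4124 = 0.148884…
%ΔIncome = (136500 − 107900)/[( 107900 + 136500)/2] = 28600/122200 = 0.234042…
E_income = (614/4124) / (28600/122200) = 0.6361…
0 < E_income < 1 ⇒ normal good, necessity.

0.64; necessity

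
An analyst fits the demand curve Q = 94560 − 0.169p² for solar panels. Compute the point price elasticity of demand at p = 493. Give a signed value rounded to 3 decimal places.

dQ/dp = −2·0.169·p = -166.634. At p = 493, Q = 53484.719.
Ed = (dQ/dp)·(p/Q) = (-166.634) × (493/53484.719) = -1.53596…

-1.536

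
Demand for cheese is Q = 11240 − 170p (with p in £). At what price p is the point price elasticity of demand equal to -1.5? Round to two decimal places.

39.67

Ed = −170p/(11240 − 170p). Set this equal to -1.5:
170p = 1.5·(11240 − 170p) ⇒ 170p(1 + 1.5) = 1.5·11240
p = 1.5·11240 / (170·2.5) = 39.6705…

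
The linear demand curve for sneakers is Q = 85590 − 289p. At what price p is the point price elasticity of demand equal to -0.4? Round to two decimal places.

84.62

Ed = −289p/(85590 − 289p). Set this equal to -0.4:
289p = 0.4·(85590 − 289p) ⇒ 289p(1 + 0.4) = 0.4·85590
p = 0.4·85590 / (289·1.4) = 84.6169…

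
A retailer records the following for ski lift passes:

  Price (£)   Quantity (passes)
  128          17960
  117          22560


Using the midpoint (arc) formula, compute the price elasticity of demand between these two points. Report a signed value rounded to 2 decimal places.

%ΔQ = (22560 − 17960) / [(17960 + 22560)/2] = 4600/20260 = 0.227048…
%ΔP = (117 − 128) / [(128 + 117)/2] = -11/122.5 = -0.089795…
Arc Ed = %ΔQ / %ΔP = (4600/20260) / (-11/122.5) = -2.5284…

-2.53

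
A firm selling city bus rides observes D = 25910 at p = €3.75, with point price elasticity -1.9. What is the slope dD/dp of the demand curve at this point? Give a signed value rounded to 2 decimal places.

Ed = (dD/dp)·(p/D) ⇒ dD/dp = Ed·D/p = (-1.9)·25910/3.75 = -13127.7333…

-13127.73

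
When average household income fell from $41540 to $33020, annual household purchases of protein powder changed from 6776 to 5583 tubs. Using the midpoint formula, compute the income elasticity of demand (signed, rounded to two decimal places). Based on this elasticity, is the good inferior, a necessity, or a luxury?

%ΔQ = (5583 − 6776)/[( 6776 + 5583)/2] = -1193/6179.5 = -0.193057…
%ΔIncome = (33020 − 41540)/[( 41540 + 33020)/2] = -8520/37280 = -0.228540…
E_income = (-1193/6179.5) / (-8520/37280) = 0.8447…
0 < E_income < 1 ⇒ normal good, necessity.

0.84; necessity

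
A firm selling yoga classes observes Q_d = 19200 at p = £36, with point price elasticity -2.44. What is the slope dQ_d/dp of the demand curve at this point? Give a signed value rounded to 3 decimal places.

-1301.333

Ed = (dQ_d/dp)·(p/Q_d) ⇒ dQ_d/dp = Ed·Q_d/p = (-2.44)·19200/36 = -1301.33333…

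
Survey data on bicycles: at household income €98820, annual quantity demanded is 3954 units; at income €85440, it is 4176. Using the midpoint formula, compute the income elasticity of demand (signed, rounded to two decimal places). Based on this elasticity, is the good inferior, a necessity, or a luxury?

-0.38; inferior

%ΔQ = (4176 − 3954)/[( 3954 + 4176)/2] = 222/4065 = 0.054612…
%ΔIncome = (85440 − 98820)/[( 98820 + 85440)/2] = -13380/92130 = -0.145229…
E_income = (222/4065) / (-13380/92130) = -0.3760…
E_income < 0 ⇒ inferior good.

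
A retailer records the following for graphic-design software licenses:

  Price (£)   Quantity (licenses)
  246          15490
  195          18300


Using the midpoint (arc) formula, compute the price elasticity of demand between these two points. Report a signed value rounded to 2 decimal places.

-0.72

%ΔQ = (18300 − 15490) / [(15490 + 18300)/2] = 2810/16895 = 0.166321…
%ΔP = (195 − 246) / [(246 + 195)/2] = -51/220.5 = -0.231292…
Arc Ed = %ΔQ / %ΔP = (2810/16895) / (-51/220.5) = -0.7190…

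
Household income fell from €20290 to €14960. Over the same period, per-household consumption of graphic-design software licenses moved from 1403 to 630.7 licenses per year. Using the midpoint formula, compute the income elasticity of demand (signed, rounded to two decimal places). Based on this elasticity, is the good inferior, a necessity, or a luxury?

2.51; luxury

%ΔQ = (630.7 − 1403)/[( 1403 + 630.7)/2] = -772.3/1016.85 = -0.759502…
%ΔIncome = (14960 − 20290)/[( 20290 + 14960)/2] = -5330/17625 = -0.302411…
E_income = (-772.3/1016.85) / (-5330/17625) = 2.5114…
E_income > 1 ⇒ normal good, luxury.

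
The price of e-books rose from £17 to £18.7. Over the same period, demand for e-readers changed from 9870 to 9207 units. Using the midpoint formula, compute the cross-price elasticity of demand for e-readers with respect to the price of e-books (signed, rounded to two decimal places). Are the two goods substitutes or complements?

%ΔQ_{e-readers} = (9207 − 9870)/avg = -663/9538.5 = -0.069507…
%ΔP_{e-books} = (18.7 − 17)/avg = 1.7/17.85 = 0.095238…
E_cross = (-663/9538.5) / (1.7/17.85) = -0.7298…
E_cross < 0 ⇒ the goods are complements.

-0.73; complements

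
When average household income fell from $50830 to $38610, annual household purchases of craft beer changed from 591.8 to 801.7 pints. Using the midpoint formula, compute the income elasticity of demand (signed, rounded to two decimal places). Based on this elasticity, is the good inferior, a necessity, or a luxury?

%ΔQ = (801.7 − 591.8)/[( 591.8 + 801.7)/2] = 209.9/696.75 = 0.301255…
%ΔIncome = (38610 − 50830)/[( 50830 + 38610)/2] = -12220/44720 = -0.273255…
E_income = (209.9/696.75) / (-12220/44720) = -1.1024…
E_income < 0 ⇒ inferior good.

-1.10; inferior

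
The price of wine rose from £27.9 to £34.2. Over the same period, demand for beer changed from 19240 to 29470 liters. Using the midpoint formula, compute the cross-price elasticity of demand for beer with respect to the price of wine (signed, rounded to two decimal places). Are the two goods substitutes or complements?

2.07; substitutes

%ΔQ_{beer} = (29470 − 19240)/avg = 10230/24355 = 0.420036…
%ΔP_{wine} = (34.2 − 27.9)/avg = 6.3/31.05 = 0.202898…
E_cross = (10230/24355) / (6.3/31.05) = 2.0701…
E_cross > 0 ⇒ the goods are substitutes.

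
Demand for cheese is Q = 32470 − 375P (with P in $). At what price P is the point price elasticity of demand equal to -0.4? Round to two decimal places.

Ed = −375P/(32470 − 375P). Set this equal to -0.4:
375P = 0.4·(32470 − 375P) ⇒ 375P(1 + 0.4) = 0.4·32470
P = 0.4·32470 / (375·1.4) = 24.7390…

24.74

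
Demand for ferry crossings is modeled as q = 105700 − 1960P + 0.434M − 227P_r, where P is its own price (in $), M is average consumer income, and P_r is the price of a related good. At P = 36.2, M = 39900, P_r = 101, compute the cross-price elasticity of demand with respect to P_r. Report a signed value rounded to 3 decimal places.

-0.787

At the given values, q = 105700 − 1960(36.2) + 0.434(39900) − 227(101) = 29137.6.
∂q/∂P_r = -227.
E = (-227) × (101/29137.6) = -0.78685…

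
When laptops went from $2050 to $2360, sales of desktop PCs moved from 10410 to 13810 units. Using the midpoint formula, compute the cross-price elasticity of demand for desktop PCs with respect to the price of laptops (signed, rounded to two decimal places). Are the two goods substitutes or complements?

2.00; substitutes

%ΔQ_{desktop PCs} = (13810 − 10410)/avg = 3400/12110 = 0.280759…
%ΔP_{laptops} = (2360 − 2050)/avg = 310/2205 = 0.140589…
E_cross = (3400/12110) / (310/2205) = 1.9970…
E_cross > 0 ⇒ the goods are substitutes.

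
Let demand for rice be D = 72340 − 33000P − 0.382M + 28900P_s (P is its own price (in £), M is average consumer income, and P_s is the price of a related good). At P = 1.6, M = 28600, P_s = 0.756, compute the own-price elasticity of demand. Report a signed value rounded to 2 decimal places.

-1.73

At the given values, D = 72340 − 33000(1.6) − 0.382(28600) + 28900(0.756) = 30463.2.
∂D/∂P = −33000.
E = (-33000) × (1.6/30463.2) = -1.7332…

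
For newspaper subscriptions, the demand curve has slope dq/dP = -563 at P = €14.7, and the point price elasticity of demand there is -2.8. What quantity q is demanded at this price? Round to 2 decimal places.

Ed = (dq/dP)·(P/q) ⇒ q = (dq/dP)·P/Ed = (-563)·14.7/(-2.8) = 2955.75

2955.75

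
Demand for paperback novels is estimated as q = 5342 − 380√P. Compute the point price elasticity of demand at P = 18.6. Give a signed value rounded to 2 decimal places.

dq/dP = −380/(2√P) = -44.0552. At P = 18.6, q = 3703.15.
Ed = (dq/dP)·(P/q) = (-44.0552) × (18.6/3703.15) = -0.2212…

-0.22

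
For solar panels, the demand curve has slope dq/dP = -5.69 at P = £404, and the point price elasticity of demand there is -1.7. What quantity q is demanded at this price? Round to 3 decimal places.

Ed = (dq/dP)·(P/q) ⇒ q = (dq/dP)·P/Ed = (-5.69)·404/(-1.7) = 1352.21176…

1352.212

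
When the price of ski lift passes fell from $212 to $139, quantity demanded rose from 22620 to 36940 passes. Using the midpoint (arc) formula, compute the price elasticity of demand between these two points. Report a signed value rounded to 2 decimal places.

-1.16

%ΔQ = (36940 − 22620) / [(22620 + 36940)/2] = 14320/29780 = 0.480859…
%ΔP = (139 − 212) / [(212 + 139)/2] = -73/175.5 = -0.415954…
Arc Ed = %ΔQ / %ΔP = (14320/29780) / (-73/175.5) = -1.1560…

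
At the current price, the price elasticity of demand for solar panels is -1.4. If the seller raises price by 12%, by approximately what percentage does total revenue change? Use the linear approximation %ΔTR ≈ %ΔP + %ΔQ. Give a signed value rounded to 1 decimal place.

-4.8%

%ΔQ ≈ Ed × %ΔP = (-1.4) × (+12%) = -16.8000%
%ΔTR ≈ %ΔP + %ΔQ = (+12%) + (-16.8000%) = -4.8000%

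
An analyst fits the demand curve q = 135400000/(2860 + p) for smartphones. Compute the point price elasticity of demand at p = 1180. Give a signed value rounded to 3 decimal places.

dq/dp = −135400000/(2860 + p)² = -8.29576. At p = 1180, q = 33514.9.
Ed = (dq/dp)·(p/q) = (-8.29576) × (1180/33514.9) = -0.29207…

-0.292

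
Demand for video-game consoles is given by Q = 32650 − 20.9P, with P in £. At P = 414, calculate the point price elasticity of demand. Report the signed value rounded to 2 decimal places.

dQ/dP = −20.9. At P = 414, Q = 32650 − 20.9(414) = 23997.4.
Ed = (dQ/dP)·(P/Q) = −20.9 × (414/23997.4) = -0.3605…

-0.36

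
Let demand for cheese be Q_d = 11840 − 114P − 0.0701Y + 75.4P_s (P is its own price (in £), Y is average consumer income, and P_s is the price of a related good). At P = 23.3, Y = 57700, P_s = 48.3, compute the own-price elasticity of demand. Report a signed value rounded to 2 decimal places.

At the given values, Q_d = 11840 − 114(23.3) − 0.0701(57700) + 75.4(48.3) = 8780.85.
∂Q_d/∂P = −114.
E = (-114) × (23.3/8780.85) = -0.3024…

-0.30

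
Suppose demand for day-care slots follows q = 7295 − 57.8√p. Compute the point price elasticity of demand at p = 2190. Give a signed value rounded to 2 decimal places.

dq/dp = −57.8/(2√p) = -0.617555. At p = 2190, q = 4590.11.
Ed = (dq/dp)·(p/q) = (-0.617555) × (2190/4590.11) = -0.2946…

-0.29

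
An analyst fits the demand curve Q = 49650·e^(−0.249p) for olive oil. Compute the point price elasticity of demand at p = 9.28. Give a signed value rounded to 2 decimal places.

-2.31

dQ/dp = −0.249·Q = -1226.27. At p = 9.28, Q = 4924.77.
Ed = (dQ/dp)·(p/Q) = (-1226.27) × (9.28/4924.77) = -2.3107…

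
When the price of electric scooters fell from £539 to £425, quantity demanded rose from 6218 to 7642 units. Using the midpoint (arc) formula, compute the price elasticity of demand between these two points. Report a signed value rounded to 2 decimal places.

-0.87

%ΔQ = (7642 − 6218) / [(6218 + 7642)/2] = 1424/6930 = 0.205483…
%ΔP = (425 − 539) / [(539 + 425)/2] = -114/482 = -0.236514…
Arc Ed = %ΔQ / %ΔP = (1424/6930) / (-114/482) = -0.8687…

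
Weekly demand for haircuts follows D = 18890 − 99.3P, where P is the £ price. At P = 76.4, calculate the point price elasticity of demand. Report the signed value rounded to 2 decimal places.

dD/dP = −99.3. At P = 76.4, D = 18890 − 99.3(76.4) = 11303.48.
Ed = (dD/dP)·(P/D) = −99.3 × (76.4/11303.48) = -0.6711…

-0.67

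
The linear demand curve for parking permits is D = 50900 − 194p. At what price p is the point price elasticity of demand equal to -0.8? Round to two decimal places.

Ed = −194p/(50900 − 194p). Set this equal to -0.8:
194p = 0.8·(50900 − 194p) ⇒ 194p(1 + 0.8) = 0.8·50900
p = 0.8·50900 / (194·1.8) = 116.6093…

116.61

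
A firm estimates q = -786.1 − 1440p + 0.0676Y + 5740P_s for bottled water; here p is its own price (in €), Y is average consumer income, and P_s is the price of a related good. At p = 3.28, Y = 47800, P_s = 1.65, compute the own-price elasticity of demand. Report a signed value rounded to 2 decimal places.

-0.66

At the given values, q = -786.1 − 1440(3.28) + 0.0676(47800) + 5740(1.65) = 7192.98.
∂q/∂p = −1440.
E = (-1440) × (3.28/7192.98) = -0.6566…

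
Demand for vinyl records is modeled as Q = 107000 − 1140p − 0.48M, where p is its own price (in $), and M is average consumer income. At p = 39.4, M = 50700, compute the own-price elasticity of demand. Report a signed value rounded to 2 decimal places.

-1.19

At the given values, Q = 107000 − 1140(39.4) − 0.48(50700) = 37748.
∂Q/∂p = −1140.
E = (-1140) × (39.4/37748) = -1.1898…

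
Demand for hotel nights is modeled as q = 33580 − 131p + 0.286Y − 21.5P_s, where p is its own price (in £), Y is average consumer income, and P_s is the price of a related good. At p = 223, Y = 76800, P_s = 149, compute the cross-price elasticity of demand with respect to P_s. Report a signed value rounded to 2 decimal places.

At the given values, q = 33580 − 131(223) + 0.286(76800) − 21.5(149) = 23128.3.
∂q/∂P_s = -21.5.
E = (-21.5) × (149/23128.3) = -0.1385…

-0.14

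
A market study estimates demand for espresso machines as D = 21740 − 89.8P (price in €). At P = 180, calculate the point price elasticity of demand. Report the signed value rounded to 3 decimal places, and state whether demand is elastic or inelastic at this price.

-2.899; elastic

dD/dP = −89.8. At P = 180, D = 21740 − 89.8(180) = 5576.
Ed = (dD/dP)·(P/D) = −89.8 × (180/5576) = -2.89885…
|Ed| = 2.899 > 1, so demand is elastic.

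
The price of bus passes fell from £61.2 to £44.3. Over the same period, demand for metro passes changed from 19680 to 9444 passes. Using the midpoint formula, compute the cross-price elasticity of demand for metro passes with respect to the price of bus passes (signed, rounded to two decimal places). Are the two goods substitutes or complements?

%ΔQ_{metro passes} = (9444 − 19680)/avg = -10236/14562 = -0.702925…
%ΔP_{bus passes} = (44.3 − 61.2)/avg = -16.9/52.75 = -0.320379…
E_cross = (-10236/14562) / (-16.9/52.75) = 2.1940…
E_cross > 0 ⇒ the goods are substitutes.

2.19; substitutes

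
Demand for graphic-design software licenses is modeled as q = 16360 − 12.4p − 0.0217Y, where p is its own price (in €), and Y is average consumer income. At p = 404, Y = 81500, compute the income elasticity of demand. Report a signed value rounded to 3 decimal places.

At the given values, q = 16360 − 12.4(404) − 0.0217(81500) = 9581.85.
∂q/∂Y = -0.0217.
E = (-0.0217) × (81500/9581.85) = -0.18457…

-0.185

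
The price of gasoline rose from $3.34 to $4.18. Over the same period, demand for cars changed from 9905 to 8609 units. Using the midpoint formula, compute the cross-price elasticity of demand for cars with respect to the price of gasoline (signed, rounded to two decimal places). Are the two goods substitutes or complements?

-0.63; complements

%ΔQ_{cars} = (8609 − 9905)/avg = -1296/9257 = -0.140002…
%ΔP_{gasoline} = (4.18 − 3.34)/avg = 0.84/3.76 = 0.223404…
E_cross = (-1296/9257) / (0.84/3.76) = -0.6266…
E_cross < 0 ⇒ the goods are complements.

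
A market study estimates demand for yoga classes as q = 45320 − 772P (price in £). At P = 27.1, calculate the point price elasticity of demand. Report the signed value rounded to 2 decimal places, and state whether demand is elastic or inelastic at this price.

-0.86; inelastic

dq/dP = −772. At P = 27.1, q = 45320 − 772(27.1) = 24398.8.
Ed = (dq/dP)·(P/q) = −772 × (27.1/24398.8) = -0.8574…
|Ed| = 0.86 < 1, so demand is inelastic.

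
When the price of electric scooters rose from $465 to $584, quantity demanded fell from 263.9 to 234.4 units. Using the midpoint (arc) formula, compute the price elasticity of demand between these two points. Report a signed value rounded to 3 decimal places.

-0.522

%ΔQ = (234.4 − 263.9) / [(263.9 + 234.4)/2] = -29.5/249.15 = -0.118402…
%ΔP = (584 − 465) / [(465 + 584)/2] = 119/524.5 = 0.226882…
Arc Ed = %ΔQ / %ΔP = (-29.5/249.15) / (119/524.5) = -0.52186…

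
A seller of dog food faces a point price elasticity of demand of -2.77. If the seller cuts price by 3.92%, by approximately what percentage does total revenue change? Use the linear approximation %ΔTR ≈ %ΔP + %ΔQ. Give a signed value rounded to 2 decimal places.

%ΔQ ≈ Ed × %ΔP = (-2.77) × (-3.92%) = +10.8584%
%ΔTR ≈ %ΔP + %ΔQ = (-3.92%) + (+10.8584%) = +6.9384%

+6.94%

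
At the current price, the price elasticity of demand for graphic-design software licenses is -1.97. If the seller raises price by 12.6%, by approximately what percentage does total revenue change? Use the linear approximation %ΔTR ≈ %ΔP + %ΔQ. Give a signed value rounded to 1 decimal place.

-12.2%

%ΔQ ≈ Ed × %ΔP = (-1.97) × (+12.6%) = -24.8220%
%ΔTR ≈ %ΔP + %ΔQ = (+12.6%) + (-24.8220%) = -12.2220%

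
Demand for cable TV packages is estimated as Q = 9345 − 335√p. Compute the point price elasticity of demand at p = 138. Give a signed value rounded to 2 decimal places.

dQ/dp = −335/(2√p) = -14.2585. At p = 138, Q = 5409.64.
Ed = (dQ/dp)·(p/Q) = (-14.2585) × (138/5409.64) = -0.3637…

-0.36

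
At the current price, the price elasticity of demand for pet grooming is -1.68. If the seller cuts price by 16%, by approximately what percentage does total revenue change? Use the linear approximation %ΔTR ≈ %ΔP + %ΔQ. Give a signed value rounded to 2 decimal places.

%ΔQ ≈ Ed × %ΔP = (-1.68) × (-16%) = +26.8800%
%ΔTR ≈ %ΔP + %ΔQ = (-16%) + (+26.8800%) = +10.8800%

+10.88%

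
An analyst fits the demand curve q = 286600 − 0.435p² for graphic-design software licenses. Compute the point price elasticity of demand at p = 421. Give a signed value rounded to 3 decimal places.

dq/dp = −2·0.435·p = -366.27. At p = 421, q = 209500.165.
Ed = (dq/dp)·(p/q) = (-366.27) × (421/209500.165) = -0.73603…

-0.736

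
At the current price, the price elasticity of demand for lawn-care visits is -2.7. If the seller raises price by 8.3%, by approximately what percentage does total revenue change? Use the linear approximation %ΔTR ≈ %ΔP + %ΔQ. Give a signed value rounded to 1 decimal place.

-14.1%

%ΔQ ≈ Ed × %ΔP = (-2.7) × (+8.3%) = -22.4100%
%ΔTR ≈ %ΔP + %ΔQ = (+8.3%) + (-22.4100%) = -14.1100%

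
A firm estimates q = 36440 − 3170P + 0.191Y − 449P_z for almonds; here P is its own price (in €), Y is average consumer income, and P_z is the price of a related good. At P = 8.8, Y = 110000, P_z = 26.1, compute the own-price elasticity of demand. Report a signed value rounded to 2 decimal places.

At the given values, q = 36440 − 3170(8.8) + 0.191(110000) − 449(26.1) = 17835.1.
∂q/∂P = −3170.
E = (-3170) × (8.8/17835.1) = -1.5641…

-1.56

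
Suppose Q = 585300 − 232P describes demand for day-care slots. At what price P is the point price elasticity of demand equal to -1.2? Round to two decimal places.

1376.10

Ed = −232P/(585300 − 232P). Set this equal to -1.2:
232P = 1.2·(585300 − 232P) ⇒ 232P(1 + 1.2) = 1.2·585300
P = 1.2·585300 / (232·2.2) = 1376.0971…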